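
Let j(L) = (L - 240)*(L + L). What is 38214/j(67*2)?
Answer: -19107/14204 ≈ -1.3452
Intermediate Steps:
j(L) = 2*L*(-240 + L) (j(L) = (-240 + L)*(2*L) = 2*L*(-240 + L))
38214/j(67*2) = 38214/((2*(67*2)*(-240 + 67*2))) = 38214/((2*134*(-240 + 134))) = 38214/((2*134*(-106))) = 38214/(-28408) = 38214*(-1/28408) = -19107/14204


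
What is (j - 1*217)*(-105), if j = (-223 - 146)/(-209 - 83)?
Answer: 6614475/292 ≈ 22652.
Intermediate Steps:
j = 369/292 (j = -369/(-292) = -369*(-1/292) = 369/292 ≈ 1.2637)
(j - 1*217)*(-105) = (369/292 - 1*217)*(-105) = (369/292 - 217)*(-105) = -62995/292*(-105) = 6614475/292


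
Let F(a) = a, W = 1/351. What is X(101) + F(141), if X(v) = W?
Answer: 49492/351 ≈ 141.00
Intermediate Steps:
W = 1/351 ≈ 0.0028490
X(v) = 1/351
X(101) + F(141) = 1/351 + 141 = 49492/351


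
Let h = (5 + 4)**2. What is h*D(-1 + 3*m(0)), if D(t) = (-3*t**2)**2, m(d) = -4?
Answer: 20820969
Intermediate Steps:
D(t) = 9*t**4
h = 81 (h = 9**2 = 81)
h*D(-1 + 3*m(0)) = 81*(9*(-1 + 3*(-4))**4) = 81*(9*(-1 - 12)**4) = 81*(9*(-13)**4) = 81*(9*28561) = 81*257049 = 20820969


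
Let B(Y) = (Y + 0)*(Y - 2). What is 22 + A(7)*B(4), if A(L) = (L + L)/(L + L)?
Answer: 30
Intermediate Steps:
B(Y) = Y*(-2 + Y)
A(L) = 1 (A(L) = (2*L)/((2*L)) = (2*L)*(1/(2*L)) = 1)
22 + A(7)*B(4) = 22 + 1*(4*(-2 + 4)) = 22 + 1*(4*2) = 22 + 1*8 = 22 + 8 = 30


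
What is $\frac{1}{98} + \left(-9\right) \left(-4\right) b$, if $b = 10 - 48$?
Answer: $- \frac{134063}{98} \approx -1368.0$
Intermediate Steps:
$b = -38$ ($b = 10 - 48 = -38$)
$\frac{1}{98} + \left(-9\right) \left(-4\right) b = \frac{1}{98} + \left(-9\right) \left(-4\right) \left(-38\right) = \frac{1}{98} + 36 \left(-38\right) = \frac{1}{98} - 1368 = - \frac{134063}{98}$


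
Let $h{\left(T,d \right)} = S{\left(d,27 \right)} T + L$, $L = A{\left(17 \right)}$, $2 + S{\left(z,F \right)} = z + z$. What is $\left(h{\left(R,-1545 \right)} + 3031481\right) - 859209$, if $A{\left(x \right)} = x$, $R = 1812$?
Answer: $-3430415$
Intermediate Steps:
$S{\left(z,F \right)} = -2 + 2 z$ ($S{\left(z,F \right)} = -2 + \left(z + z\right) = -2 + 2 z$)
$L = 17$
$h{\left(T,d \right)} = 17 + T \left(-2 + 2 d\right)$ ($h{\left(T,d \right)} = \left(-2 + 2 d\right) T + 17 = T \left(-2 + 2 d\right) + 17 = 17 + T \left(-2 + 2 d\right)$)
$\left(h{\left(R,-1545 \right)} + 3031481\right) - 859209 = \left(\left(17 + 2 \cdot 1812 \left(-1 - 1545\right)\right) + 3031481\right) - 859209 = \left(\left(17 + 2 \cdot 1812 \left(-1546\right)\right) + 3031481\right) - 859209 = \left(\left(17 - 5602704\right) + 3031481\right) - 859209 = \left(-5602687 + 3031481\right) - 859209 = -2571206 - 859209 = -3430415$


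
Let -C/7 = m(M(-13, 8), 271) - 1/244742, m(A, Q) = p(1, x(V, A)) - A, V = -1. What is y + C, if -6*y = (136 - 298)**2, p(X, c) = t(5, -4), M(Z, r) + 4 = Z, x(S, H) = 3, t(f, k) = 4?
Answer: -1106478575/244742 ≈ -4521.0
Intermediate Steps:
M(Z, r) = -4 + Z
p(X, c) = 4
m(A, Q) = 4 - A
y = -4374 (y = -(136 - 298)**2/6 = -1/6*(-162)**2 = -1/6*26244 = -4374)
C = -35977067/244742 (C = -7*((4 - (-4 - 13)) - 1/244742) = -7*((4 - 1*(-17)) - 1*1/244742) = -7*((4 + 17) - 1/244742) = -7*(21 - 1/244742) = -7*5139581/244742 = -35977067/244742 ≈ -147.00)
y + C = -4374 - 35977067/244742 = -1106478575/244742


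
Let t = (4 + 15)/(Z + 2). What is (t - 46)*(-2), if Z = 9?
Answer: 974/11 ≈ 88.545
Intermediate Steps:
t = 19/11 (t = (4 + 15)/(9 + 2) = 19/11 ≈ 1.7273)
(t - 46)*(-2) = (19/11 - 46)*(-2) = -487/11*(-2) = 974/11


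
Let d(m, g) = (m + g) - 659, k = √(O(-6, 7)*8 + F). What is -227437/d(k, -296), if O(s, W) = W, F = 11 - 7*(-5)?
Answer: 217202335/911923 + 227437*√102/911923 ≈ 240.70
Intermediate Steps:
F = 46 (F = 11 + 35 = 46)
k = √102 (k = √(7*8 + 46) = √(56 + 46) = √102 ≈ 10.100)
d(m, g) = -659 + g + m (d(m, g) = (g + m) - 659 = -659 + g + m)
-227437/d(k, -296) = -227437/(-659 - 296 + √102) = -227437/(-955 + √102)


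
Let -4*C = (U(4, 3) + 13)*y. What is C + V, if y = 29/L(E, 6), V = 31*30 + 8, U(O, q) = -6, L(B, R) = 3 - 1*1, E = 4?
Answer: 7301/8 ≈ 912.63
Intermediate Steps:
L(B, R) = 2 (L(B, R) = 3 - 1 = 2)
V = 938 (V = 930 + 8 = 938)
y = 29/2 ≈ 14.500
C = -203/8 (C = -(-6 + 13)*29/(4*2) = -7*29/(4*2) = -1/4*203/2 = -203/8 ≈ -25.375)
C + V = -203/8 + 938 = 7301/8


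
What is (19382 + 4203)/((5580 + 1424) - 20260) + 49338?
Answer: 654000943/13256 ≈ 49336.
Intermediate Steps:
(19382 + 4203)/((5580 + 1424) - 20260) + 49338 = 23585/(7004 - 20260) + 49338 = 23585/(-13256) + 49338 = 23585*(-1/13256) + 49338 = -23585/13256 + 49338 = 654000943/13256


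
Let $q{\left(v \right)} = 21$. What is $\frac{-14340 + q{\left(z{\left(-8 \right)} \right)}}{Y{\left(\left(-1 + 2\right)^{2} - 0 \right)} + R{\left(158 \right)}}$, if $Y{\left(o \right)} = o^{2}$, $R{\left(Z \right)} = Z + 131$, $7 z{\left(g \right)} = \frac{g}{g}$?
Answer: $- \frac{14319}{290} \approx -49.376$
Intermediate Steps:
$z{\left(g \right)} = \frac{1}{7}$ ($z{\left(g \right)} = \frac{g \frac{1}{g}}{7} = \frac{1}{7} \cdot 1 = \frac{1}{7}$)
$R{\left(Z \right)} = 131 + Z$
$\frac{-14340 + q{\left(z{\left(-8 \right)} \right)}}{Y{\left(\left(-1 + 2\right)^{2} - 0 \right)} + R{\left(158 \right)}} = \frac{-14340 + 21}{\left(\left(-1 + 2\right)^{2} - 0\right)^{2} + \left(131 + 158\right)} = - \frac{14319}{\left(1^{2} + 0\right)^{2} + 289} = - \frac{14319}{\left(1 + 0\right)^{2} + 289} = - \frac{14319}{1^{2} + 289} = - \frac{14319}{1 + 289} = - \frac{14319}{290}$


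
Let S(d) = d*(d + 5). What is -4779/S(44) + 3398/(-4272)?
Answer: -3467747/1151304 ≈ -3.0120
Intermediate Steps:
S(d) = d*(5 + d)
-4779/S(44) + 3398/(-4272) = -4779*1/(44*(5 + 44)) + 3398/(-4272) = -4779/(44*49) + 3398*(-1/4272) = -4779/2156 - 1699/2136 = -3467747/1151304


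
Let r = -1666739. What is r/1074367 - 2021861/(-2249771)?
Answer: -1577560329782/2417079719957 ≈ -0.65267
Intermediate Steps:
r/1074367 - 2021861/(-2249771) = -1666739/1074367 - 2021861/(-2249771) = -1666739*1/1074367 - 2021861*(-1/2249771) = -1666739/1074367 + 2021861/2249771 = -1577560329782/2417079719957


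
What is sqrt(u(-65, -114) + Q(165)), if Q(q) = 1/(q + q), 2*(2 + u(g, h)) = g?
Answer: 2*I*sqrt(234795)/165 ≈ 5.8734*I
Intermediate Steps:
u(g, h) = -2 + g/2
Q(q) = 1/(2*q)
sqrt(u(-65, -114) + Q(165)) = sqrt((-2 + (1/2)*(-65)) + (1/2)/165) = sqrt((-2 - 65/2) + (1/2)*(1/165)) = sqrt(-69/2 + 1/330) = sqrt(-5692/165) = 2*I*sqrt(234795)/165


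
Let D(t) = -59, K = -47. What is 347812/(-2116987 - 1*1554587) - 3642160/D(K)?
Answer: 6686219719466/108311433 ≈ 61731.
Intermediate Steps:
347812/(-2116987 - 1*1554587) - 3642160/D(K) = 347812/(-2116987 - 1*1554587) - 3642160/(-59) = 347812/(-2116987 - 1554587) - 3642160*(-1/59) = 347812/(-3671574) + 3642160/59 = 347812*(-1/3671574) + 3642160/59 = -173906/1835787 + 3642160/59 = 6686219719466/108311433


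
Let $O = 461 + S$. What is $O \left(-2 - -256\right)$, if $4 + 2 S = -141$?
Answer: $98679$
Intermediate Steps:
$S = - \frac{145}{2}$ ($S = -2 + \frac{1}{2} \left(-141\right) = -2 - \frac{141}{2} = - \frac{145}{2} \approx -72.5$)
$O = \frac{777}{2}$ ($O = 461 - \frac{145}{2} = \frac{777}{2} \approx 388.5$)
$O \left(-2 - -256\right) = \frac{777 \left(-2 - -256\right)}{2} = \frac{777 \left(-2 + 256\right)}{2} = \frac{777}{2} \cdot 254 = 98679$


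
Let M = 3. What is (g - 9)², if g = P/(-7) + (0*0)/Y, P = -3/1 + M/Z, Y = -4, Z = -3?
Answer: 3481/49 ≈ 71.041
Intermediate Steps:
P = -4 (P = -3/1 + 3/(-3) = -3*1 + 3*(-⅓) = -3 - 1 = -4)
g = 4/7 (g = -4/(-7) + (0*0)/(-4) = -4*(-⅐) + 0*(-¼) = 4/7 + 0 = 4/7 ≈ 0.57143)
(g - 9)² = (4/7 - 9)² = (-59/7)² = 3481/49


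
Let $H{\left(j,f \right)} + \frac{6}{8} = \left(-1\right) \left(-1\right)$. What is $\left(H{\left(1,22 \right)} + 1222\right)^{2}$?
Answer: $\frac{23902321}{16} \approx 1.4939 \cdot 10^{6}$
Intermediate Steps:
$H{\left(j,f \right)} = \frac{1}{4}$ ($H{\left(j,f \right)} = - \frac{3}{4} - -1 = - \frac{3}{4} + 1 = \frac{1}{4}$)
$\left(H{\left(1,22 \right)} + 1222\right)^{2} = \left(\frac{1}{4} + 1222\right)^{2} = \left(\frac{4889}{4}\right)^{2} = \frac{23902321}{16}$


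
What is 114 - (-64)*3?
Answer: 306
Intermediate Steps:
114 - (-64)*3 = 114 - 16*(-12) = 114 + 192 = 306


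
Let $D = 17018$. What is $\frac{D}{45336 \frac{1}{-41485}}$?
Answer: $- \frac{352995865}{22668} \approx -15572.0$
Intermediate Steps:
$\frac{D}{45336 \frac{1}{-41485}} = \frac{17018}{45336 \frac{1}{-41485}} = \frac{17018}{45336 \left(- \frac{1}{41485}\right)} = \frac{17018}{- \frac{45336}{41485}} = 17018 \left(- \frac{41485}{45336}\right) = - \frac{352995865}{22668}$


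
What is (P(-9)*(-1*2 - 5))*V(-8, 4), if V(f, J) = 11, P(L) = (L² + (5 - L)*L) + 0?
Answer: 3465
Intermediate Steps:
P(L) = L² + L*(5 - L) (P(L) = (L² + L*(5 - L)) + 0 = L² + L*(5 - L))
(P(-9)*(-1*2 - 5))*V(-8, 4) = ((5*(-9))*(-1*2 - 5))*11 = -45*(-2 - 5)*11 = -45*(-7)*11 = 315*11 = 3465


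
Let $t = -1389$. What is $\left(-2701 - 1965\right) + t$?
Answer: $-6055$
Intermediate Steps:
$\left(-2701 - 1965\right) + t = \left(-2701 - 1965\right) - 1389 = -4666 - 1389 = -6055$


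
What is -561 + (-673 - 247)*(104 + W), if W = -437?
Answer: 305799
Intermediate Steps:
-561 + (-673 - 247)*(104 + W) = -561 + (-673 - 247)*(104 - 437) = -561 - 920*(-333) = -561 + 306360 = 305799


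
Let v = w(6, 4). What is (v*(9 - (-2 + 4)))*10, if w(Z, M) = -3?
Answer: -210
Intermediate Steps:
v = -3
(v*(9 - (-2 + 4)))*10 = -3*(9 - (-2 + 4))*10 = -3*(9 - 1*2)*10 = -3*(9 - 2)*10 = -3*7*10 = -21*10 = -210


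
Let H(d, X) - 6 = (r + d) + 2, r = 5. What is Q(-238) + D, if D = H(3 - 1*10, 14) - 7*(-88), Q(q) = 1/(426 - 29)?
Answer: 246935/397 ≈ 622.00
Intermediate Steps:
Q(q) = 1/397
H(d, X) = 13 + d (H(d, X) = 6 + ((5 + d) + 2) = 6 + (7 + d) = 13 + d)
D = 622 (D = (13 + (3 - 1*10)) - 7*(-88) = (13 + (3 - 10)) + 616 = (13 - 7) + 616 = 6 + 616 = 622)
Q(-238) + D = 1/397 + 622 = 246935/397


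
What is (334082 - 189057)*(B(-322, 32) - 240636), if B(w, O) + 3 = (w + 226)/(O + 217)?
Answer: -2896594331725/83 ≈ -3.4899e+10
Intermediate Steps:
B(w, O) = -3 + (226 + w)/(217 + O) (B(w, O) = -3 + (w + 226)/(O + 217) = -3 + (226 + w)/(217 + O))
(334082 - 189057)*(B(-322, 32) - 240636) = (334082 - 189057)*((-425 - 322 - 3*32)/(217 + 32) - 240636) = 145025*((-425 - 322 - 96)/249 - 240636) = 145025*((1/249)*(-843) - 240636) = 145025*(-281/83 - 240636) = 145025*(-19973069/83) = -2896594331725/83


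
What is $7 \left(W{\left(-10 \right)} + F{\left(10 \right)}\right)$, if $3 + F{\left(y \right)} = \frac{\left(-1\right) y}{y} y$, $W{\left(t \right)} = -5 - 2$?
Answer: $-140$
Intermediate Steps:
$W{\left(t \right)} = -7$ ($W{\left(t \right)} = -5 - 2 = -7$)
$F{\left(y \right)} = -3 - y$ ($F{\left(y \right)} = -3 + \frac{\left(-1\right) y}{y} y = -3 - y$)
$7 \left(W{\left(-10 \right)} + F{\left(10 \right)}\right) = 7 \left(-7 - 13\right) = 7 \left(-20\right) = -140$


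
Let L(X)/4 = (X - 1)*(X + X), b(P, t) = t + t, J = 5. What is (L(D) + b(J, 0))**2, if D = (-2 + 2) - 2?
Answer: 2304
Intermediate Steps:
b(P, t) = 2*t
D = -2 (D = 0 - 2 = -2)
L(X) = 8*X*(-1 + X) (L(X) = 4*((X - 1)*(X + X)) = 4*((-1 + X)*(2*X)) = 4*(2*X*(-1 + X)) = 8*X*(-1 + X))
(L(D) + b(J, 0))**2 = (8*(-2)*(-1 - 2) + 2*0)**2 = (8*(-2)*(-3) + 0)**2 = (48 + 0)**2 = 48**2 = 2304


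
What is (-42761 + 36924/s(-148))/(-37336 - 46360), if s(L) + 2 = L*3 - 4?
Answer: 3213229/6277200 ≈ 0.51189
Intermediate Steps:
s(L) = -6 + 3*L (s(L) = -2 + (L*3 - 4) = -2 + (3*L - 4) = -2 + (-4 + 3*L) = -6 + 3*L)
(-42761 + 36924/s(-148))/(-37336 - 46360) = (-42761 + 36924/(-6 + 3*(-148)))/(-37336 - 46360) = (-42761 + 36924/(-6 - 444))/(-83696) = (-42761 + 36924/(-450))*(-1/83696) = (-42761 + 36924*(-1/450))*(-1/83696) = (-42761 - 6154/75)*(-1/83696) = -3213229/75*(-1/83696) = 3213229/6277200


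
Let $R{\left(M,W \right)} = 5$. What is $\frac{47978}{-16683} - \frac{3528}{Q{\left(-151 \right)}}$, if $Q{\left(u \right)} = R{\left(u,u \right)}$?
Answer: $- \frac{59097514}{83415} \approx -708.48$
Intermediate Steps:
$Q{\left(u \right)} = 5$
$\frac{47978}{-16683} - \frac{3528}{Q{\left(-151 \right)}} = \frac{47978}{-16683} - \frac{3528}{5} = 47978 \left(- \frac{1}{16683}\right) - \frac{3528}{5} = - \frac{47978}{16683} - \frac{3528}{5} = - \frac{59097514}{83415}$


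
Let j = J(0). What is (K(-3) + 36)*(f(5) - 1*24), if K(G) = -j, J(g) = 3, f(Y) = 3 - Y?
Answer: -858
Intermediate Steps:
j = 3
K(G) = -3 (K(G) = -1*3 = -3)
(K(-3) + 36)*(f(5) - 1*24) = (-3 + 36)*((3 - 1*5) - 1*24) = 33*((3 - 5) - 24) = 33*(-2 - 24) = 33*(-26) = -858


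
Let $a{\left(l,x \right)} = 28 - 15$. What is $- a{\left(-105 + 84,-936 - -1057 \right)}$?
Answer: $-13$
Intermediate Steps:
$a{\left(l,x \right)} = 13$ ($a{\left(l,x \right)} = 28 - 15 = 13$)
$- a{\left(-105 + 84,-936 - -1057 \right)} = \left(-1\right) 13 = -13$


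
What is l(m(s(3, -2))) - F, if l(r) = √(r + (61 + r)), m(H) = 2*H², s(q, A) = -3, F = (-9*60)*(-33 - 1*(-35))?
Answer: 1080 + √97 ≈ 1089.8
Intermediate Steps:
F = -1080 (F = -540*(-33 + 35) = -540*2 = -1080)
l(r) = √(61 + 2*r)
l(m(s(3, -2))) - F = √(61 + 2*(2*(-3)²)) - 1*(-1080) = √(61 + 2*(2*9)) + 1080 = √(61 + 2*18) + 1080 = √(61 + 36) + 1080 = √97 + 1080 = 1080 + √97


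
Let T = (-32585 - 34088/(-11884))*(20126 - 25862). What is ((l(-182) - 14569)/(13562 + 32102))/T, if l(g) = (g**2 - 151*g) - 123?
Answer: 68205247/12677547422664576 ≈ 5.3800e-9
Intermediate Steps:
l(g) = -123 + g**2 - 151*g
T = 555253478568/2971 (T = (-32585 - 34088*(-1/11884))*(-5736) = (-32585 + 8522/2971)*(-5736) = -96801513/2971*(-5736) = 555253478568/2971 ≈ 1.8689e+8)
((l(-182) - 14569)/(13562 + 32102))/T = (((-123 + (-182)**2 - 151*(-182)) - 14569)/(13562 + 32102))/(555253478568/2971) = (((-123 + 33124 + 27482) - 14569)/45664)*(2971/555253478568) = ((60483 - 14569)*(1/45664))*(2971/555253478568) = (45914*(1/45664))*(2971/555253478568) = (22957/22832)*(2971/555253478568) = 68205247/12677547422664576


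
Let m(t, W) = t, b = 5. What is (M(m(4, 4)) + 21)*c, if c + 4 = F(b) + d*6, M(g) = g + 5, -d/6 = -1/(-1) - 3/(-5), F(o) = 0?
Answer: -1848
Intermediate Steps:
d = -48/5 (d = -6*(-1/(-1) - 3/(-5)) = -6*(-1*(-1) - 3*(-1/5)) = -6*(1 + 3/5) = -6*8/5 = -48/5 ≈ -9.6000)
M(g) = 5 + g
c = -308/5 (c = -4 + (0 - 48/5*6) = -4 + (0 - 288/5) = -4 - 288/5 = -308/5 ≈ -61.600)
(M(m(4, 4)) + 21)*c = ((5 + 4) + 21)*(-308/5) = (9 + 21)*(-308/5) = 30*(-308/5) = -1848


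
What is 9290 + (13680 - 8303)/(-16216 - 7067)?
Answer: 216293693/23283 ≈ 9289.8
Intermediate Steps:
9290 + (13680 - 8303)/(-16216 - 7067) = 9290 + 5377/(-23283) = 9290 + 5377*(-1/23283) = 9290 - 5377/23283 = 216293693/23283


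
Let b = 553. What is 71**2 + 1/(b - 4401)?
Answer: 19397767/3848 ≈ 5041.0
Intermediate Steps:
71**2 + 1/(b - 4401) = 71**2 + 1/(553 - 4401) = 5041 + 1/(-3848) = 5041 - 1/3848 = 19397767/3848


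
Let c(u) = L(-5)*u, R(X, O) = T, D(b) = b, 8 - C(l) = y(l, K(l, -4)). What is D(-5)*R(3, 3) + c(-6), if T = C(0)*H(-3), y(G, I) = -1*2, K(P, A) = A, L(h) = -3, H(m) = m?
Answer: 168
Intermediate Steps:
y(G, I) = -2
C(l) = 10 (C(l) = 8 - 1*(-2) = 8 + 2 = 10)
T = -30 (T = 10*(-3) = -30)
R(X, O) = -30
c(u) = -3*u
D(-5)*R(3, 3) + c(-6) = -5*(-30) - 3*(-6) = 150 + 18 = 168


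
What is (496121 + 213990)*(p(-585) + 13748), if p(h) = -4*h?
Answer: 11424265768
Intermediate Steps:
(496121 + 213990)*(p(-585) + 13748) = (496121 + 213990)*(-4*(-585) + 13748) = 710111*(2340 + 13748) = 710111*16088 = 11424265768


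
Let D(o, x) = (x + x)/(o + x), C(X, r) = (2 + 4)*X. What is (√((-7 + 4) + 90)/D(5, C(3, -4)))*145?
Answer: 3335*√87/36 ≈ 864.08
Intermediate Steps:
C(X, r) = 6*X
D(o, x) = 2*x/(o + x) (D(o, x) = (2*x)/(o + x) = 2*x/(o + x))
(√((-7 + 4) + 90)/D(5, C(3, -4)))*145 = (√((-7 + 4) + 90)/((2*(6*3)/(5 + 6*3))))*145 = (√(-3 + 90)/((2*18/(5 + 18))))*145 = (√87/((2*18/23)))*145 = (√87/((2*18*(1/23))))*145 = (√87/(36/23))*145 = (√87*(23/36))*145 = (23*√87/36)*145 = 3335*√87/36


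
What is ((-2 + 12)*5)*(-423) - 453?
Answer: -21603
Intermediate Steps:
((-2 + 12)*5)*(-423) - 453 = (10*5)*(-423) - 453 = 50*(-423) - 453 = -21150 - 453 = -21603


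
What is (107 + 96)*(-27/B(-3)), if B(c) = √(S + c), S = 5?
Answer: -5481*√2/2 ≈ -3875.7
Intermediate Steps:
B(c) = √(5 + c)
(107 + 96)*(-27/B(-3)) = (107 + 96)*(-27/√(5 - 3)) = 203*(-27*√2/2) = -5481*√2/2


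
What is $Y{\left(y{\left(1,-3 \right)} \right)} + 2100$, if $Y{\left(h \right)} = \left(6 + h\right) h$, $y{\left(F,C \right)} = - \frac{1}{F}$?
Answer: $2095$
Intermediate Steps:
$Y{\left(h \right)} = h \left(6 + h\right)$
$Y{\left(y{\left(1,-3 \right)} \right)} + 2100 = - 1^{-1} \left(6 - 1^{-1}\right) + 2100 = \left(-1\right) 1 \left(6 - 1\right) + 2100 = - (6 - 1) + 2100 = \left(-1\right) 5 + 2100 = -5 + 2100 = 2095$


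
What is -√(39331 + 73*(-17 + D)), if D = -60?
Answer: -√33710 ≈ -183.60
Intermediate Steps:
-√(39331 + 73*(-17 + D)) = -√(39331 + 73*(-17 - 60)) = -√(39331 + 73*(-77)) = -√(39331 - 5621) = -√33710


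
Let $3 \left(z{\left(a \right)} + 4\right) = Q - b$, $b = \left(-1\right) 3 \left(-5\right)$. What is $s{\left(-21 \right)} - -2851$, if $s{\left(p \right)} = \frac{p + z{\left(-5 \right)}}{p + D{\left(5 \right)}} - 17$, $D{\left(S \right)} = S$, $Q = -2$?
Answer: $\frac{34031}{12} \approx 2835.9$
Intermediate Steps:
$b = 15$ ($b = \left(-3\right) \left(-5\right) = 15$)
$z{\left(a \right)} = - \frac{29}{3}$ ($z{\left(a \right)} = -4 + \frac{-2 - 15}{3} = -4 + \frac{1}{3} \left(-17\right) = -4 - \frac{17}{3} = - \frac{29}{3}$)
$s{\left(p \right)} = -17 + \frac{- \frac{29}{3} + p}{5 + p}$ ($s{\left(p \right)} = \frac{p - \frac{29}{3}}{p + 5} - 17 = \frac{- \frac{29}{3} + p}{5 + p} - 17 = -17 + \frac{- \frac{29}{3} + p}{5 + p}$)
$s{\left(-21 \right)} - -2851 = \frac{4 \left(-71 - -252\right)}{3 \left(5 - 21\right)} - -2851 = \frac{4 \left(-71 + 252\right)}{3 \left(-16\right)} + 2851 = \frac{4}{3} \left(- \frac{1}{16}\right) 181 + 2851 = - \frac{181}{12} + 2851 = \frac{34031}{12}$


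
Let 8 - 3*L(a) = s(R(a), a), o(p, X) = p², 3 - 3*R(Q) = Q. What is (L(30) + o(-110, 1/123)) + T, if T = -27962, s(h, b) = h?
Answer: -47569/3 ≈ -15856.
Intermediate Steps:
R(Q) = 1 - Q/3
L(a) = 7/3 + a/9 (L(a) = 8/3 - (1 - a/3)/3 = 8/3 + (-⅓ + a/9) = 7/3 + a/9)
(L(30) + o(-110, 1/123)) + T = ((7/3 + (⅑)*30) + (-110)²) - 27962 = ((7/3 + 10/3) + 12100) - 27962 = (17/3 + 12100) - 27962 = 36317/3 - 27962 = -47569/3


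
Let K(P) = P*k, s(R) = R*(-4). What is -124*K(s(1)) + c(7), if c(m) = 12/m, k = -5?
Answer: -17348/7 ≈ -2478.3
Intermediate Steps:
s(R) = -4*R
K(P) = -5*P (K(P) = P*(-5) = -5*P)
-124*K(s(1)) + c(7) = -(-620)*(-4*1) + 12/7 = -(-620)*(-4) + 12*(⅐) = -124*20 + 12/7 = -2480 + 12/7 = -17348/7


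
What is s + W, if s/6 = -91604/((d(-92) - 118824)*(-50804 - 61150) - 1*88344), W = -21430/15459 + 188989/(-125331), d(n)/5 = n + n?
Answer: -1044065122617023404/360743006275577949 ≈ -2.8942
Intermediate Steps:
d(n) = 10*n (d(n) = 5*(n + n) = 5*(2*n) = 10*n)
W = -1869141427/645830643 (W = -21430*1/15459 + 188989*(-1/125331) = -21430/15459 - 188989/125331 = -1869141427/645830643 ≈ -2.8942)
s = -22901/558572143 (s = 6*(-91604/((10*(-92) - 118824)*(-50804 - 61150) - 1*88344)) = 6*(-91604/((-920 - 118824)*(-111954) - 88344)) = 6*(-91604/(-119744*(-111954) - 88344)) = 6*(-91604/(13405819776 - 88344)) = 6*(-91604/13405731432) = 6*(-91604*1/13405731432) = 6*(-22901/3351432858) = -22901/558572143 ≈ -4.0999e-5)
s + W = -22901/558572143 - 1869141427/645830643 = -1044065122617023404/360743006275577949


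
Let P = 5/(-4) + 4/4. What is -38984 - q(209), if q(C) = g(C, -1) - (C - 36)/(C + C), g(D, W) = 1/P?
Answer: -16293467/418 ≈ -38980.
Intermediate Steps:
P = -1/4 (P = 5*(-1/4) + 4*(1/4) = -5/4 + 1 = -1/4 ≈ -0.25000)
g(D, W) = -4 (g(D, W) = 1/(-1/4) = -4)
q(C) = -4 - (-36 + C)/(2*C) (q(C) = -4 - (C - 36)/(C + C) = -4 - (-36 + C)/(2*C))
-38984 - q(209) = -38984 - (-9/2 + 18/209) = -38984 - 1*(-1845/418) = -38984 + 1845/418 = -16293467/418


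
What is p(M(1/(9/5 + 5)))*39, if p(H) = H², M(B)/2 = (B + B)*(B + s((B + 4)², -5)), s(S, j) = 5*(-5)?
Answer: 696174375/83521 ≈ 8335.3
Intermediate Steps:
s(S, j) = -25
M(B) = 4*B*(-25 + B) (M(B) = 2*((B + B)*(B - 25)) = 2*((2*B)*(-25 + B)) = 2*(2*B*(-25 + B)) = 4*B*(-25 + B))
p(M(1/(9/5 + 5)))*39 = (4*(-25 + 1/(9/5 + 5))/(9/5 + 5))²*39 = (4*(-25 + 1/(34/5))/(34/5))²*39 = (4*(5/34)*(-25 + 5/34))²*39 = (4*(5/34)*(-845/34))²*39 = (-4225/289)²*39 = (17850625/83521)*39 = 696174375/83521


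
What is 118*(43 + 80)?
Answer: 14514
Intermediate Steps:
118*(43 + 80) = 118*123 = 14514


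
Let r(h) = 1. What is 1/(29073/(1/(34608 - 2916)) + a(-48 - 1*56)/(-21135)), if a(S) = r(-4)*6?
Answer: 7045/6491132780218 ≈ 1.0853e-9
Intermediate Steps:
a(S) = 6 (a(S) = 1*6 = 6)
1/(29073/(1/(34608 - 2916)) + a(-48 - 1*56)/(-21135)) = 1/(29073/(1/(34608 - 2916)) + 6/(-21135)) = 1/(29073/(1/31692) + 6*(-1/21135)) = 1/(29073/(1/31692) - 2/7045) = 1/(29073*31692 - 2/7045) = 1/(921381516 - 2/7045) = 1/(6491132780218/7045) = 7045/6491132780218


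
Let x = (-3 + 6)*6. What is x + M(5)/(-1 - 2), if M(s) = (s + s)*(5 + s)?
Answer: -46/3 ≈ -15.333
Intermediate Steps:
x = 18 (x = 3*6 = 18)
M(s) = 2*s*(5 + s) (M(s) = (2*s)*(5 + s) = 2*s*(5 + s))
x + M(5)/(-1 - 2) = 18 + (2*5*(5 + 5))/(-1 - 2) = 18 + (2*5*10)/(-3) = 18 - ⅓*100 = 18 - 100/3 = -46/3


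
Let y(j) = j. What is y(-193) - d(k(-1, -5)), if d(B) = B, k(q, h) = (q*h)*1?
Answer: -198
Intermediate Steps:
k(q, h) = h*q (k(q, h) = (h*q)*1 = h*q)
y(-193) - d(k(-1, -5)) = -193 - (-5)*(-1) = -193 - 1*5 = -193 - 5 = -198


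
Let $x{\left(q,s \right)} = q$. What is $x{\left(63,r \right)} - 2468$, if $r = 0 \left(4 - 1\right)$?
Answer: $-2405$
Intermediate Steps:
$r = 0$ ($r = 0 \cdot 3 = 0$)
$x{\left(63,r \right)} - 2468 = 63 - 2468 = -2405$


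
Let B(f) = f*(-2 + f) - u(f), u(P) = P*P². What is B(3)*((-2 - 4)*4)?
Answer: 576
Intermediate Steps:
u(P) = P³
B(f) = -f³ + f*(-2 + f) (B(f) = f*(-2 + f) - f³ = -f³ + f*(-2 + f))
B(3)*((-2 - 4)*4) = (3*(-2 + 3 - 1*3²))*((-2 - 4)*4) = (3*(-2 + 3 - 1*9))*(-6*4) = (3*(-2 + 3 - 9))*(-24) = (3*(-8))*(-24) = -24*(-24) = 576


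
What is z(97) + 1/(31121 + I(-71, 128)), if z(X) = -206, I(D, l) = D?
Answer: -6396299/31050 ≈ -206.00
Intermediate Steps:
z(97) + 1/(31121 + I(-71, 128)) = -206 + 1/(31121 - 71) = -206 + 1/31050 = -6396299/31050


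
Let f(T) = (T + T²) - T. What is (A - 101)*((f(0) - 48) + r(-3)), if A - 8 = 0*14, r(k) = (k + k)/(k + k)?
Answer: 4371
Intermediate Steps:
r(k) = 1 (r(k) = (2*k)/((2*k)) = (2*k)*(1/(2*k)) = 1)
A = 8 (A = 8 + 0*14 = 8 + 0 = 8)
f(T) = T²
(A - 101)*((f(0) - 48) + r(-3)) = (8 - 101)*((0² - 48) + 1) = -93*((0 - 48) + 1) = -93*(-48 + 1) = -93*(-47) = 4371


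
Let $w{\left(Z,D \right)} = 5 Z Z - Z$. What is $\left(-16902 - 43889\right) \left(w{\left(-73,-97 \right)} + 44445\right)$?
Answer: $-4326069933$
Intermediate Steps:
$w{\left(Z,D \right)} = - Z + 5 Z^{2}$ ($w{\left(Z,D \right)} = 5 Z^{2} - Z = - Z + 5 Z^{2}$)
$\left(-16902 - 43889\right) \left(w{\left(-73,-97 \right)} + 44445\right) = \left(-16902 - 43889\right) \left(- 73 \left(-1 + 5 \left(-73\right)\right) + 44445\right) = - 60791 \left(- 73 \left(-1 - 365\right) + 44445\right) = - 60791 \left(\left(-73\right) \left(-366\right) + 44445\right) = - 60791 \left(26718 + 44445\right) = \left(-60791\right) 71163 = -4326069933$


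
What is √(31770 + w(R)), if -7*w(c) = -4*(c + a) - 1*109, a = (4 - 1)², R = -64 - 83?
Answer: √1553629/7 ≈ 178.06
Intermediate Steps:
R = -147
a = 9 (a = 3² = 9)
w(c) = 145/7 + 4*c/7 (w(c) = -(-4*(c + 9) - 1*109)/7 = -(-4*(9 + c) - 109)/7 = -((-36 - 4*c) - 109)/7 = -(-145 - 4*c)/7 = 145/7 + 4*c/7)
√(31770 + w(R)) = √(31770 + (145/7 + (4/7)*(-147))) = √(31770 + (145/7 - 84)) = √(31770 - 443/7) = √(221947/7) = √1553629/7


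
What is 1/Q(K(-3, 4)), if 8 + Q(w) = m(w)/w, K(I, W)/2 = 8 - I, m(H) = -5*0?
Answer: -1/8 ≈ -0.12500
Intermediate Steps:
m(H) = 0
K(I, W) = 16 - 2*I (K(I, W) = 2*(8 - I) = 16 - 2*I)
Q(w) = -8 (Q(w) = -8 + 0/w = -8 + 0 = -8)
1/Q(K(-3, 4)) = 1/(-8) = -1/8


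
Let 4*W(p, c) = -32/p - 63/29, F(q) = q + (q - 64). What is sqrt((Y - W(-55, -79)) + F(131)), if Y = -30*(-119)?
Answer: sqrt(38347591315)/3190 ≈ 61.387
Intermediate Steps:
F(q) = -64 + 2*q (F(q) = q + (-64 + q) = -64 + 2*q)
W(p, c) = -63/116 - 8/p (W(p, c) = (-32/p - 63/29)/4 = (-63/29 - 32/p)/4 = -63/116 - 8/p)
Y = 3570
sqrt((Y - W(-55, -79)) + F(131)) = sqrt((3570 - (-63/116 - 8/(-55))) + (-64 + 2*131)) = sqrt((3570 - (-63/116 - 8*(-1/55))) + (-64 + 262)) = sqrt((3570 - (-63/116 + 8/55)) + 198) = sqrt((3570 - 1*(-2537/6380)) + 198) = sqrt((3570 + 2537/6380) + 198) = sqrt(22779137/6380 + 198) = sqrt(24042377/6380) = sqrt(38347591315)/3190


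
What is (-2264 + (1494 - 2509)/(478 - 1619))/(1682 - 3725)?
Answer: 368887/333009 ≈ 1.1077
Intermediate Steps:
(-2264 + (1494 - 2509)/(478 - 1619))/(1682 - 3725) = (-2264 - 1015/(-1141))/(-2043) = (-2264 - 1015*(-1/1141))*(-1/2043) = (-2264 + 145/163)*(-1/2043) = -368887/163*(-1/2043) = 368887/333009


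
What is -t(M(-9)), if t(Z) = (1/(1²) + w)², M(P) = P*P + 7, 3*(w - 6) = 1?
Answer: -484/9 ≈ -53.778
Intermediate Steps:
w = 19/3 (w = 6 + (⅓)*1 = 6 + ⅓ = 19/3 ≈ 6.3333)
M(P) = 7 + P² (M(P) = P² + 7 = 7 + P²)
t(Z) = 484/9 (t(Z) = (1/(1²) + 19/3)² = (1/1 + 19/3)² = (1 + 19/3)² = (22/3)² = 484/9)
-t(M(-9)) = -1*484/9 = -484/9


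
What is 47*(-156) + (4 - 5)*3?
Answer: -7335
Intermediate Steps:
47*(-156) + (4 - 5)*3 = -7332 - 1*3 = -7332 - 3 = -7335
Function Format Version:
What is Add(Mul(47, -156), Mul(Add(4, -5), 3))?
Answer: -7335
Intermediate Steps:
Add(Mul(47, -156), Mul(Add(4, -5), 3)) = Add(-7332, Mul(-1, 3)) = Add(-7332, -3) = -7335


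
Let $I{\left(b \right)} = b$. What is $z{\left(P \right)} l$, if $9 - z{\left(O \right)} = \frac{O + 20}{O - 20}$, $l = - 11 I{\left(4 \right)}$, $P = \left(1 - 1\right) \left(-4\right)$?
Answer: $-440$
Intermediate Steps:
$P = 0$ ($P = 0 \left(-4\right) = 0$)
$l = -44$ ($l = \left(-11\right) 4 = -44$)
$z{\left(O \right)} = 9 - \frac{20 + O}{-20 + O}$ ($z{\left(O \right)} = 9 - \frac{O + 20}{O - 20} = 9 - \frac{20 + O}{-20 + O}$)
$z{\left(P \right)} l = \frac{8 \left(-25 + 0\right)}{-20 + 0} \left(-44\right) = 8 \frac{1}{-20} \left(-25\right) \left(-44\right) = 8 \left(- \frac{1}{20}\right) \left(-25\right) \left(-44\right) = 10 \left(-44\right) = -440$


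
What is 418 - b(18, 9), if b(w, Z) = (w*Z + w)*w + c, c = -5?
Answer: -2817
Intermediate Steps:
b(w, Z) = -5 + w*(w + Z*w) (b(w, Z) = (w*Z + w)*w - 5 = (Z*w + w)*w - 5 = (w + Z*w)*w - 5 = w*(w + Z*w) - 5 = -5 + w*(w + Z*w))
418 - b(18, 9) = 418 - (-5 + 18² + 9*18²) = 418 - (-5 + 324 + 9*324) = 418 - (-5 + 324 + 2916) = 418 - 1*3235 = 418 - 3235 = -2817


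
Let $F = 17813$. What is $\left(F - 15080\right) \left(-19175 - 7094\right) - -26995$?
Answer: $-71766182$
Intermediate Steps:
$\left(F - 15080\right) \left(-19175 - 7094\right) - -26995 = \left(17813 - 15080\right) \left(-19175 - 7094\right) - -26995 = 2733 \left(-26269\right) + 26995 = -71793177 + 26995 = -71766182$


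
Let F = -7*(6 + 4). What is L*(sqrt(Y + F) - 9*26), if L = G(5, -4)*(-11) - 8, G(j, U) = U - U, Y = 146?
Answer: 1872 - 16*sqrt(19) ≈ 1802.3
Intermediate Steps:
F = -70 (F = -7*10 = -70)
G(j, U) = 0
L = -8 (L = 0*(-11) - 8 = 0 - 8 = -8)
L*(sqrt(Y + F) - 9*26) = -8*(sqrt(146 - 70) - 9*26) = -8*(sqrt(76) - 234) = -8*(2*sqrt(19) - 234) = -8*(-234 + 2*sqrt(19)) = 1872 - 16*sqrt(19)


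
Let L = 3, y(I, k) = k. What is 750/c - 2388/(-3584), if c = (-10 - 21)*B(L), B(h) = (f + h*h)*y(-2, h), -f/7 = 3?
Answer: 111521/83328 ≈ 1.3383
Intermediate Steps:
f = -21 (f = -7*3 = -21)
B(h) = h*(-21 + h²) (B(h) = (-21 + h*h)*h = (-21 + h²)*h = h*(-21 + h²))
c = 1116 (c = (-10 - 21)*(3*(-21 + 3²)) = -93*(-21 + 9) = -93*(-12) = -31*(-36) = 1116)
750/c - 2388/(-3584) = 750/1116 - 2388/(-3584) = 750*(1/1116) - 2388*(-1/3584) = 125/186 + 597/896 = 111521/83328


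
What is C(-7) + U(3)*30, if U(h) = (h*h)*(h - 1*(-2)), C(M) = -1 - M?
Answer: 1356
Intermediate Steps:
U(h) = h**2*(2 + h) (U(h) = h**2*(h + 2) = h**2*(2 + h))
C(-7) + U(3)*30 = (-1 - 1*(-7)) + (3**2*(2 + 3))*30 = (-1 + 7) + (9*5)*30 = 6 + 45*30 = 6 + 1350 = 1356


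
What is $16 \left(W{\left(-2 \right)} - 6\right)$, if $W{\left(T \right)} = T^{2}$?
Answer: $-32$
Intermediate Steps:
$16 \left(W{\left(-2 \right)} - 6\right) = 16 \left(\left(-2\right)^{2} - 6\right) = 16 \left(4 - 6\right) = 16 \left(-2\right) = -32$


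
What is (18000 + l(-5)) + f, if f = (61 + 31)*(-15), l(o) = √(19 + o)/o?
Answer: 16620 - √14/5 ≈ 16619.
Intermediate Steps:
l(o) = √(19 + o)/o
f = -1380 (f = 92*(-15) = -1380)
(18000 + l(-5)) + f = (18000 + √(19 - 5)/(-5)) - 1380 = (18000 - √14/5) - 1380 = 16620 - √14/5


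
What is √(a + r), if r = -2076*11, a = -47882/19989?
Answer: I*√1013923559606/6663 ≈ 151.12*I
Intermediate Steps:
a = -47882/19989 (a = -47882*1/19989 = -47882/19989 ≈ -2.3954)
r = -22836
√(a + r) = √(-47882/19989 - 22836) = √(-456516686/19989) = I*√1013923559606/6663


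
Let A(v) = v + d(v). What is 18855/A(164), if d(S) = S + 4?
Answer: 18855/332 ≈ 56.792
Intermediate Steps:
d(S) = 4 + S
A(v) = 4 + 2*v (A(v) = v + (4 + v) = 4 + 2*v)
18855/A(164) = 18855/(4 + 2*164) = 18855/(4 + 328) = 18855/332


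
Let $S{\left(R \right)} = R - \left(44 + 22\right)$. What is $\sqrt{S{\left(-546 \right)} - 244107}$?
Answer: $3 i \sqrt{27191} \approx 494.69 i$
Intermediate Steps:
$S{\left(R \right)} = -66 + R$ ($S{\left(R \right)} = R - 66 = -66 + R$)
$\sqrt{S{\left(-546 \right)} - 244107} = \sqrt{\left(-66 - 546\right) - 244107} = \sqrt{-612 - 244107} = \sqrt{-244719} = 3 i \sqrt{27191}$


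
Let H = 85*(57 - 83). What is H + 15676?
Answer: 13466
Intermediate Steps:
H = -2210 (H = 85*(-26) = -2210)
H + 15676 = -2210 + 15676 = 13466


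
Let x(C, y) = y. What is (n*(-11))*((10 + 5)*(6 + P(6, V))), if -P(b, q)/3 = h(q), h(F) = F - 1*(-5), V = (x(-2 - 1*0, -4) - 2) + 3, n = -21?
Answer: 0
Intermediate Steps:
V = -3 (V = (-4 - 2) + 3 = -6 + 3 = -3)
h(F) = 5 + F (h(F) = F + 5 = 5 + F)
P(b, q) = -15 - 3*q (P(b, q) = -3*(5 + q) = -15 - 3*q)
(n*(-11))*((10 + 5)*(6 + P(6, V))) = (-21*(-11))*((10 + 5)*(6 + (-15 - 3*(-3)))) = 231*(15*(6 + (-15 + 9))) = 231*(15*(6 - 6)) = 231*(15*0) = 231*0 = 0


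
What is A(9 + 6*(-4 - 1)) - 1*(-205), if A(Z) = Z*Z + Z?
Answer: 625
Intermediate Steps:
A(Z) = Z + Z² (A(Z) = Z² + Z = Z + Z²)
A(9 + 6*(-4 - 1)) - 1*(-205) = (9 + 6*(-4 - 1))*(1 + (9 + 6*(-4 - 1))) - 1*(-205) = (9 + 6*(-5))*(1 + (9 + 6*(-5))) + 205 = (9 - 30)*(1 + (9 - 30)) + 205 = -21*(1 - 21) + 205 = -21*(-20) + 205 = 420 + 205 = 625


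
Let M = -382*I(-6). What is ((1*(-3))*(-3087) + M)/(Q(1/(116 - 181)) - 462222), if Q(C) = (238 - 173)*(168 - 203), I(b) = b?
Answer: -11553/464497 ≈ -0.024872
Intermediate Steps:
M = 2292 (M = -382*(-6) = 2292)
Q(C) = -2275 (Q(C) = 65*(-35) = -2275)
((1*(-3))*(-3087) + M)/(Q(1/(116 - 181)) - 462222) = ((1*(-3))*(-3087) + 2292)/(-2275 - 462222) = (-3*(-3087) + 2292)/(-464497) = (9261 + 2292)*(-1/464497) = 11553*(-1/464497) = -11553/464497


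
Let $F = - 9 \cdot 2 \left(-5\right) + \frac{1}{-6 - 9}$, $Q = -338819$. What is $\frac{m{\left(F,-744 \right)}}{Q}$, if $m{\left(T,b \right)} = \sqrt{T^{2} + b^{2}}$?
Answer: $- \frac{\sqrt{126365401}}{5082285} \approx -0.0022118$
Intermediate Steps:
$F = \frac{1349}{15}$ ($F = \left(-9\right) \left(-10\right) + \frac{1}{-15} = 90 - \frac{1}{15} = \frac{1349}{15} \approx 89.933$)
$\frac{m{\left(F,-744 \right)}}{Q} = \frac{\sqrt{\left(\frac{1349}{15}\right)^{2} + \left(-744\right)^{2}}}{-338819} = \sqrt{\frac{1819801}{225} + 553536} \left(- \frac{1}{338819}\right) = \sqrt{\frac{126365401}{225}} \left(- \frac{1}{338819}\right) = \frac{\sqrt{126365401}}{15} \left(- \frac{1}{338819}\right) = - \frac{\sqrt{126365401}}{5082285}$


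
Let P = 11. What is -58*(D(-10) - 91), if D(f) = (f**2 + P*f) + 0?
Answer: 5858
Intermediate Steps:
D(f) = f**2 + 11*f (D(f) = (f**2 + 11*f) + 0 = f**2 + 11*f)
-58*(D(-10) - 91) = -58*(-10*(11 - 10) - 91) = -58*(-10*1 - 91) = -58*(-10 - 91) = -58*(-101) = 5858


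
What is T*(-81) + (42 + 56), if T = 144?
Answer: -11566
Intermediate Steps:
T*(-81) + (42 + 56) = 144*(-81) + (42 + 56) = -11664 + 98 = -11566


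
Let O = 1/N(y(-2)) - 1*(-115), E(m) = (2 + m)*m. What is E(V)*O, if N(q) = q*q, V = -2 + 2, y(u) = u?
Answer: 0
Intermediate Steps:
V = 0
E(m) = m*(2 + m)
N(q) = q²
O = 461/4 (O = 1/((-2)²) - 1*(-115) = 1/4 + 115 = ¼ + 115 = 461/4 ≈ 115.25)
E(V)*O = (0*(2 + 0))*(461/4) = (0*2)*(461/4) = 0*(461/4) = 0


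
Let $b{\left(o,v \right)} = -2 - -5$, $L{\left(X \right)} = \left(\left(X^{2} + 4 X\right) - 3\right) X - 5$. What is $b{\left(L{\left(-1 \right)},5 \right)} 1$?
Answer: $3$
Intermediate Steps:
$L{\left(X \right)} = -5 + X \left(-3 + X^{2} + 4 X\right)$ ($L{\left(X \right)} = \left(-3 + X^{2} + 4 X\right) X - 5 = X \left(-3 + X^{2} + 4 X\right) - 5 = -5 + X \left(-3 + X^{2} + 4 X\right)$)
$b{\left(o,v \right)} = 3$ ($b{\left(o,v \right)} = -2 + 5 = 3$)
$b{\left(L{\left(-1 \right)},5 \right)} 1 = 3 \cdot 1 = 3$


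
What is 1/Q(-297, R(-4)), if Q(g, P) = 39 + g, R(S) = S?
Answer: -1/258 ≈ -0.0038760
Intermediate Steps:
1/Q(-297, R(-4)) = 1/(39 - 297) = 1/(-258) = -1/258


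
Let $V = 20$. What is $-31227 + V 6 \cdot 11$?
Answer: $-29907$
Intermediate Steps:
$-31227 + V 6 \cdot 11 = -31227 + 20 \cdot 6 \cdot 11 = -31227 + 120 \cdot 11 = -31227 + 1320 = -29907$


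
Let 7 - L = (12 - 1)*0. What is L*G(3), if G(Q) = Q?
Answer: 21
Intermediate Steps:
L = 7 (L = 7 - (12 - 1)*0 = 7 - 11*0 = 7 - 1*0 = 7 + 0 = 7)
L*G(3) = 7*3 = 21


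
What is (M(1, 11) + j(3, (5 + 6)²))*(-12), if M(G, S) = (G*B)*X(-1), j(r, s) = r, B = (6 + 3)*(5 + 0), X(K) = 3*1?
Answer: -1656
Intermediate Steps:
X(K) = 3
B = 45 (B = 9*5 = 45)
M(G, S) = 135*G (M(G, S) = (G*45)*3 = (45*G)*3 = 135*G)
(M(1, 11) + j(3, (5 + 6)²))*(-12) = (135*1 + 3)*(-12) = (135 + 3)*(-12) = 138*(-12) = -1656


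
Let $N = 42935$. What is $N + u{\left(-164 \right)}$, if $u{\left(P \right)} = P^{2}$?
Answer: $69831$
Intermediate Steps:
$N + u{\left(-164 \right)} = 42935 + \left(-164\right)^{2} = 42935 + 26896 = 69831$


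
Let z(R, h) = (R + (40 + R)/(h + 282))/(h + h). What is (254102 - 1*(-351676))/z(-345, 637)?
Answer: -177312129267/79340 ≈ -2.2348e+6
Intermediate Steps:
z(R, h) = (R + (40 + R)/(282 + h))/(2*h) (z(R, h) = (R + (40 + R)/(282 + h))/((2*h)) = (R + (40 + R)/(282 + h))*(1/(2*h)) = (R + (40 + R)/(282 + h))/(2*h))
(254102 - 1*(-351676))/z(-345, 637) = (254102 - 1*(-351676))/(((½)*(40 + 283*(-345) - 345*637)/(637*(282 + 637)))) = (254102 + 351676)/(((½)*(1/637)*(40 - 97635 - 219765)/919)) = 605778/(((½)*(1/637)*(1/919)*(-317360))) = 605778/(-158680/585403) = 605778*(-585403/158680) = -177312129267/79340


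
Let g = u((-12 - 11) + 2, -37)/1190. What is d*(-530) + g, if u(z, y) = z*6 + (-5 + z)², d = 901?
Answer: -56826015/119 ≈ -4.7753e+5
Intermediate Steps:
u(z, y) = (-5 + z)² + 6*z (u(z, y) = 6*z + (-5 + z)² = (-5 + z)² + 6*z)
g = 55/119 (g = ((-5 + ((-12 - 11) + 2))² + 6*((-12 - 11) + 2))/1190 = ((-5 + (-23 + 2))² + 6*(-23 + 2))*(1/1190) = ((-5 - 21)² + 6*(-21))*(1/1190) = ((-26)² - 126)*(1/1190) = (676 - 126)*(1/1190) = 550*(1/1190) = 55/119 ≈ 0.46218)
d*(-530) + g = 901*(-530) + 55/119 = -477530 + 55/119 = -56826015/119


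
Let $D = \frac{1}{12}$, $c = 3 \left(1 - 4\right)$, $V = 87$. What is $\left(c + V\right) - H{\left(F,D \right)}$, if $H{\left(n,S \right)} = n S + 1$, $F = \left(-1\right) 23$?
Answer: $\frac{947}{12} \approx 78.917$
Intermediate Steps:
$c = -9$ ($c = 3 \left(-3\right) = -9$)
$F = -23$
$D = \frac{1}{12} \approx 0.083333$
$H{\left(n,S \right)} = 1 + S n$ ($H{\left(n,S \right)} = S n + 1 = 1 + S n$)
$\left(c + V\right) - H{\left(F,D \right)} = \left(-9 + 87\right) - \left(1 + \frac{1}{12} \left(-23\right)\right) = 78 - \left(1 - \frac{23}{12}\right) = 78 - - \frac{11}{12} = 78 + \frac{11}{12} = \frac{947}{12}$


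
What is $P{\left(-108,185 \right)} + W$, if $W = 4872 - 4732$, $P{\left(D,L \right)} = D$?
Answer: $32$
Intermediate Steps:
$W = 140$ ($W = 4872 - 4732 = 140$)
$P{\left(-108,185 \right)} + W = -108 + 140 = 32$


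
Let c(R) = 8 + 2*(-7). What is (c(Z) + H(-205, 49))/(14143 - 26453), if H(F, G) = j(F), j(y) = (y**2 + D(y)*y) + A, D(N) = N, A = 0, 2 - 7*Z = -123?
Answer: -42022/6155 ≈ -6.8273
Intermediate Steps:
Z = 125/7 (Z = 2/7 - 1/7*(-123) = 2/7 + 123/7 = 125/7 ≈ 17.857)
j(y) = 2*y**2 (j(y) = (y**2 + y*y) + 0 = (y**2 + y**2) + 0 = 2*y**2 + 0 = 2*y**2)
H(F, G) = 2*F**2
c(R) = -6 (c(R) = 8 - 14 = -6)
(c(Z) + H(-205, 49))/(14143 - 26453) = (-6 + 2*(-205)**2)/(14143 - 26453) = (-6 + 2*42025)/(-12310) = (-6 + 84050)*(-1/12310) = 84044*(-1/12310) = -42022/6155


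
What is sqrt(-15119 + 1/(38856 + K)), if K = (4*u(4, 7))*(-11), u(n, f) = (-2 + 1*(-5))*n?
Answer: I*sqrt(6074238700362)/20044 ≈ 122.96*I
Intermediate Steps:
u(n, f) = -7*n (u(n, f) = (-2 - 5)*n = -7*n)
K = 1232 (K = (4*(-7*4))*(-11) = (4*(-28))*(-11) = -112*(-11) = 1232)
sqrt(-15119 + 1/(38856 + K)) = sqrt(-15119 + 1/(38856 + 1232)) = sqrt(-15119 + 1/40088) = sqrt(-606090471/40088) = I*sqrt(6074238700362)/20044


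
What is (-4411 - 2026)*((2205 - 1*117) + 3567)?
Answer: -36401235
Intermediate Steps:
(-4411 - 2026)*((2205 - 1*117) + 3567) = -6437*((2205 - 117) + 3567) = -6437*(2088 + 3567) = -6437*5655 = -36401235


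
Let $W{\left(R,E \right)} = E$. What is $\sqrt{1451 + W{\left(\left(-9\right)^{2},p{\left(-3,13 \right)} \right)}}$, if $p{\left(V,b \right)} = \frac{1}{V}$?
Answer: $\frac{16 \sqrt{51}}{3} \approx 38.088$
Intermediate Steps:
$\sqrt{1451 + W{\left(\left(-9\right)^{2},p{\left(-3,13 \right)} \right)}} = \sqrt{1451 + \frac{1}{-3}} = \sqrt{1451 - \frac{1}{3}} = \sqrt{\frac{4352}{3}} = \frac{16 \sqrt{51}}{3}$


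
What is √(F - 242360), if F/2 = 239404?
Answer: 12*√1642 ≈ 486.26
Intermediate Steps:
F = 478808 (F = 2*239404 = 478808)
√(F - 242360) = √(478808 - 242360) = √236448 = 12*√1642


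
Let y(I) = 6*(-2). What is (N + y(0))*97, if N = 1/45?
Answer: -52283/45 ≈ -1161.8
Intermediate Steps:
y(I) = -12
N = 1/45 ≈ 0.022222
(N + y(0))*97 = (1/45 - 12)*97 = -539/45*97 = -52283/45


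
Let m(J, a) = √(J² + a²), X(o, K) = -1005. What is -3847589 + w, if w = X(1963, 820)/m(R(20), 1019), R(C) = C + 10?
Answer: -3847589 - 1005*√1039261/1039261 ≈ -3.8476e+6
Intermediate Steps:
R(C) = 10 + C
w = -1005*√1039261/1039261 (w = -1005/√((10 + 20)² + 1019²) = -1005/√(30² + 1038361) = -1005/√(900 + 1038361) = -1005*√1039261/1039261 ≈ -0.98583)
-3847589 + w = -3847589 - 1005*√1039261/1039261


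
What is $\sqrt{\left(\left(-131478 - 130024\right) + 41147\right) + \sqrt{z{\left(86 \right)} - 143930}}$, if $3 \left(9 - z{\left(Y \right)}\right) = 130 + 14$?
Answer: $\sqrt{-220355 + i \sqrt{143969}} \approx 0.404 + 469.42 i$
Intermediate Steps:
$z{\left(Y \right)} = -39$ ($z{\left(Y \right)} = 9 - \frac{130 + 14}{3} = 9 - 48 = -39$)
$\sqrt{\left(\left(-131478 - 130024\right) + 41147\right) + \sqrt{z{\left(86 \right)} - 143930}} = \sqrt{\left(\left(-131478 - 130024\right) + 41147\right) + \sqrt{-39 - 143930}} = \sqrt{\left(-261502 + 41147\right) + \sqrt{-143969}} = \sqrt{-220355 + i \sqrt{143969}}$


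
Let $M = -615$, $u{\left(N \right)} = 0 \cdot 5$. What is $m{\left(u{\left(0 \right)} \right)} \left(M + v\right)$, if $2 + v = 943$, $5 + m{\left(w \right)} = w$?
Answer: $-1630$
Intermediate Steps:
$u{\left(N \right)} = 0$
$m{\left(w \right)} = -5 + w$
$v = 941$ ($v = -2 + 943 = 941$)
$m{\left(u{\left(0 \right)} \right)} \left(M + v\right) = \left(-5 + 0\right) \left(-615 + 941\right) = \left(-5\right) 326 = -1630$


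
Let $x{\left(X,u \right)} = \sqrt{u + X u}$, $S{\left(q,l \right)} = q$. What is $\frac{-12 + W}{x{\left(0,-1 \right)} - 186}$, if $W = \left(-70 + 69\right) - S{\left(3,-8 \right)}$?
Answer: $\frac{2976}{34597} + \frac{16 i}{34597} \approx 0.086019 + 0.00046247 i$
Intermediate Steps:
$W = -4$ ($W = \left(-70 + 69\right) - 3 = -1 - 3 = -4$)
$\frac{-12 + W}{x{\left(0,-1 \right)} - 186} = \frac{-12 - 4}{\sqrt{- (1 + 0)} - 186} = - \frac{16}{\sqrt{\left(-1\right) 1} - 186} = - \frac{16}{\sqrt{-1} - 186} = - \frac{16}{i - 186} = - \frac{16}{-186 + i} = - 16 \frac{-186 - i}{34597} = - \frac{16 \left(-186 - i\right)}{34597}$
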